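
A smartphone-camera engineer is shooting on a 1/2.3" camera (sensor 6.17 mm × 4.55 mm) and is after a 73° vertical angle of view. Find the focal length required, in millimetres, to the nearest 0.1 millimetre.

3.1 mm

From α = 2·arctan(h/2f) we get f = h / (2·tan(α/2)).
With h = 4.55 mm and α/2 = 36.5°, tan(α/2) ≈ 0.73996, so f ≈ 4.55 / 1.47992 ≈ 3.0745 mm.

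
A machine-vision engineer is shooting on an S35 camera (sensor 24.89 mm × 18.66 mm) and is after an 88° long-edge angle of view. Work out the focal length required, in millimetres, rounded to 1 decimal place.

12.9 mm

From α = 2·arctan(w/2f) we get f = w / (2·tan(α/2)).
With w = 24.89 mm and α/2 = 44°, tan(α/2) ≈ 0.96569, so f ≈ 24.89 / 1.93138 ≈ 12.8872 mm.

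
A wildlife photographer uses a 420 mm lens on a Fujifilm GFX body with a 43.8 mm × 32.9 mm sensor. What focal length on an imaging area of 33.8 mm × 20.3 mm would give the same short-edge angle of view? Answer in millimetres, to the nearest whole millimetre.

Equal angle of view means equal height/f ratio, so f₂ = f₁ · (height₂/height₁) = 420 × 20.3/32.9.
f₂ = 420 × 0.61702 ≈ 259.149 mm.

259 mm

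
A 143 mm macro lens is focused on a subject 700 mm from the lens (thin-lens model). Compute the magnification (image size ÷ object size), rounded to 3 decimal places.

Thin lens: 1/f = 1/dₒ + 1/dᵢ → 1/dᵢ = 1/143 − 1/700 = 0.0055644 mm⁻¹, so dᵢ ≈ 179.7127 mm.
Magnification m = dᵢ/dₒ = 179.7127/700 ≈ 0.25673.

0.257×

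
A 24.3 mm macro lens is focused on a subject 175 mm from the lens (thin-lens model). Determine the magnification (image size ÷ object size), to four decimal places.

0.1612×

Thin lens: 1/f = 1/dₒ + 1/dᵢ → 1/dᵢ = 1/24.3 − 1/175 = 0.0354380 mm⁻¹, so dᵢ ≈ 28.2183 mm.
Magnification m = dᵢ/dₒ = 28.2183/175 ≈ 0.16125.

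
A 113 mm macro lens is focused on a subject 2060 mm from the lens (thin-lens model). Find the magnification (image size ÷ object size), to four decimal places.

0.0580×

Thin lens: 1/f = 1/dₒ + 1/dᵢ → 1/dᵢ = 1/113 − 1/2060 = 0.0083641 mm⁻¹, so dᵢ ≈ 119.5583 mm.
Magnification m = dᵢ/dₒ = 119.5583/2060 ≈ 0.05804.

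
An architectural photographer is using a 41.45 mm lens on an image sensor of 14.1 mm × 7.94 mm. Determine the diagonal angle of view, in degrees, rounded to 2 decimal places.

Sensor diagonal = √(14.1² + 7.94²) = √261.8536 ≈ 16.1819 mm.
Angle of view α = 2·arctan(d/2f) with d = 16.1819 mm and f = 41.45 mm.
d/2f = 0.19520; arctan(0.19520) ≈ 11.0451°, so α ≈ 22.0902°.

22.09°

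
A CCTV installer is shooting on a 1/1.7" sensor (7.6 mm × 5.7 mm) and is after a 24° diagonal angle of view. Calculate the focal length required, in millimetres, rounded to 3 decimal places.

Sensor diagonal = √(7.6² + 5.7²) = √90.2500 ≈ 9.5000 mm.
From α = 2·arctan(d/2f) we get f = d / (2·tan(α/2)).
With d = 9.5000 mm and α/2 = 12°, tan(α/2) ≈ 0.21256, so f ≈ 9.5000 / 0.42511 ≈ 22.3470 mm.

22.347 mm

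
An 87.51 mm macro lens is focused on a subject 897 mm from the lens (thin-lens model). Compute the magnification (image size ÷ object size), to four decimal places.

Thin lens: 1/f = 1/dₒ + 1/dᵢ → 1/dᵢ = 1/87.51 − 1/897 = 0.0103124 mm⁻¹, so dᵢ ≈ 96.9703 mm.
Magnification m = dᵢ/dₒ = 96.9703/897 ≈ 0.10811.

0.1081×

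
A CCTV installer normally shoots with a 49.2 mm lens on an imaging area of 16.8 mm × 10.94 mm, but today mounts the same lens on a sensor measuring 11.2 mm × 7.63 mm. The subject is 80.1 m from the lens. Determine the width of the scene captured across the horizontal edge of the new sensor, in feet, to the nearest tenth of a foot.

59.8 ft

The focal length stays 49.2 mm; the relevant sensor dimension is now w = 11.2 mm. Object distance dₒ = 80.1 m = 80100 mm.
Thin-lens field width W = w·(dₒ − f)/f = 11.2 × (80100 − 49.2)/49.2 ≈ 18222.946 mm = 18222.946/304.8 ft = 59.7866 ft.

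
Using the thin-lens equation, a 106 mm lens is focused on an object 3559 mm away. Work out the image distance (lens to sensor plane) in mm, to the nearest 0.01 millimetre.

1/dᵢ = 1/f − 1/dₒ = 1/106 − 1/3559 = 0.0091530 mm⁻¹.
dᵢ = 1/0.0091530 ≈ 109.2540 mm.

109.25 mm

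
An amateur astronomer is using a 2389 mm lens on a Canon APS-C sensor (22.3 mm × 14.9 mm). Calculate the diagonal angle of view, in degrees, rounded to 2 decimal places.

Sensor diagonal = √(22.3² + 14.9²) = √719.3000 ≈ 26.8198 mm.
Angle of view α = 2·arctan(d/2f) with d = 26.8198 mm and f = 2389 mm.
d/2f = 0.00561; arctan(0.00561) ≈ 0.3216°, so α ≈ 0.6432°.

0.64°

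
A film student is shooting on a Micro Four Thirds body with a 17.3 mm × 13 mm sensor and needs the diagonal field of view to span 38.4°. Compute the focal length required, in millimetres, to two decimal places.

31.07 mm

Sensor diagonal = √(17.3² + 13²) = √468.2900 ≈ 21.6400 mm.
From α = 2·arctan(d/2f) we get f = d / (2·tan(α/2)).
With d = 21.6400 mm and α/2 = 19.2°, tan(α/2) ≈ 0.34824, so f ≈ 21.6400 / 0.69647 ≈ 31.0708 mm.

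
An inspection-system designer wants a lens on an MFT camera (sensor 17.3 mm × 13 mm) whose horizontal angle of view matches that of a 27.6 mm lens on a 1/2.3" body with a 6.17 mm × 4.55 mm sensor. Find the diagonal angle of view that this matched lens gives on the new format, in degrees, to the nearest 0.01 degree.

Equal horizontal AOV ⇒ f₂ = f₁ · 17.3/6.17 = 27.6 × 2.80389 ≈ 77.3874 mm.
Sensor diagonal = √(17.3² + 13²) = √468.2900 ≈ 21.6400 mm.
Diagonal AOV on the new format = 2·arctan(21.6400 / (2 × 77.3874)) = 2·arctan(0.13982) ≈ 15.9186°.

15.92°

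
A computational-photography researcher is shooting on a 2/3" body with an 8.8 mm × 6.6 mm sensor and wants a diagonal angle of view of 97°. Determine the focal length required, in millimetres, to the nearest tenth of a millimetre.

4.9 mm

Sensor diagonal = √(8.8² + 6.6²) = √121.0000 ≈ 11.0000 mm.
From α = 2·arctan(d/2f) we get f = d / (2·tan(α/2)).
With d = 11.0000 mm and α/2 = 48.5°, tan(α/2) ≈ 1.13029, so f ≈ 11.0000 / 2.26059 ≈ 4.8660 mm.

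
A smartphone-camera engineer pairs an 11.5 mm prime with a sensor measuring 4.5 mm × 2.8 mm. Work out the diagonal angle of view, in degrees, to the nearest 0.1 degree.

Sensor diagonal = √(4.5² + 2.8²) = √28.0900 ≈ 5.3000 mm.
Angle of view α = 2·arctan(d/2f) with d = 5.3000 mm and f = 11.5 mm.
d/2f = 0.23043; arctan(0.23043) ≈ 12.9764°, so α ≈ 25.9528°.

26.0°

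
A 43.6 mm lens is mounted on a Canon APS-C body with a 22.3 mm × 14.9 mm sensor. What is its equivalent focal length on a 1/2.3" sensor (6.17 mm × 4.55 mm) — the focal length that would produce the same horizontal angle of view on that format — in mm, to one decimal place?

12.1 mm

Equal angle of view means equal width/f ratio, so f₂ = f₁ · (width₂/width₁) = 43.6 × 6.17/22.3.
f₂ = 43.6 × 0.27668 ≈ 12.063 mm.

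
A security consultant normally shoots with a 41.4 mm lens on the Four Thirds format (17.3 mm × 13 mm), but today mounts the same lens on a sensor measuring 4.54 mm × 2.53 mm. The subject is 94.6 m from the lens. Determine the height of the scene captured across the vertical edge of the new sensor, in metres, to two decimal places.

5.78 m

The focal length stays 41.4 mm; the relevant sensor dimension is now h = 2.53 mm. Object distance dₒ = 94.6 m = 94600 mm.
Thin-lens field height W = h·(dₒ − f)/f = 2.53 × (94600 − 41.4)/41.4 ≈ 5778.581 mm = 5.77858 m.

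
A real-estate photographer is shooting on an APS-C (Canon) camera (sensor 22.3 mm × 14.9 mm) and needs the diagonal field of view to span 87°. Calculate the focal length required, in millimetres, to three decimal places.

14.131 mm

Sensor diagonal = √(22.3² + 14.9²) = √719.3000 ≈ 26.8198 mm.
From α = 2·arctan(d/2f) we get f = d / (2·tan(α/2)).
With d = 26.8198 mm and α/2 = 43.5°, tan(α/2) ≈ 0.94896, so f ≈ 26.8198 / 1.89793 ≈ 14.1311 mm.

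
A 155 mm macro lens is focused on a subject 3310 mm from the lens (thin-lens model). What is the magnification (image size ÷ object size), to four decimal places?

0.0491×

Thin lens: 1/f = 1/dₒ + 1/dᵢ → 1/dᵢ = 1/155 − 1/3310 = 0.0061495 mm⁻¹, so dᵢ ≈ 162.6149 mm.
Magnification m = dᵢ/dₒ = 162.6149/3310 ≈ 0.04913.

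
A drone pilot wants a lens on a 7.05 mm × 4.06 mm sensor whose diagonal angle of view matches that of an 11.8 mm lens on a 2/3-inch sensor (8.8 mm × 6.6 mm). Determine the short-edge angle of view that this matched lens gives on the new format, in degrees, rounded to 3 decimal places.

26.189°

Sensor diagonal = √(8.8² + 6.6²) = √121.0000 ≈ 11.0000 mm.
Sensor diagonal = √(7.05² + 4.06²) = √66.1861 ≈ 8.1355 mm.
Equal diagonal AOV ⇒ f₂ = f₁ · 8.1355/11.0000 = 11.8 × 0.73959 ≈ 8.7272 mm.
Short-edge AOV on the new format = 2·arctan(4.06 / (2 × 8.7272)) = 2·arctan(0.23261) ≈ 26.1891°.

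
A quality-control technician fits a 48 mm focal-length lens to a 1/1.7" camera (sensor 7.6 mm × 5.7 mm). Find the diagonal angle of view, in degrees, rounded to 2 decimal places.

11.30°

Sensor diagonal = √(7.6² + 5.7²) = √90.2500 ≈ 9.5000 mm.
Angle of view α = 2·arctan(d/2f) with d = 9.5000 mm and f = 48 mm.
d/2f = 0.09896; arctan(0.09896) ≈ 5.6515°, so α ≈ 11.3030°.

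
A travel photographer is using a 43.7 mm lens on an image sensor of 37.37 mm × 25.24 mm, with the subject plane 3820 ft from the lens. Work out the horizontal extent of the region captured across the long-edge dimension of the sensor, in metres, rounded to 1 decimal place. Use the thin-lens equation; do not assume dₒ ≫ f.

dₒ: 3820 ft × 304.8 mm/ft = 1164335.96 mm.
Similar triangles through the lens centre give W/dₒ = w/dᵢ; with 1/f = 1/dₒ + 1/dᵢ this gives W = w·(dₒ − f)/f.
W = 37.37 mm × (1.16434e+06 − 43.7) / 43.7 = 37.37 × 26642.8435 ≈ 995643.063 mm = 995.643 m.

995.6 m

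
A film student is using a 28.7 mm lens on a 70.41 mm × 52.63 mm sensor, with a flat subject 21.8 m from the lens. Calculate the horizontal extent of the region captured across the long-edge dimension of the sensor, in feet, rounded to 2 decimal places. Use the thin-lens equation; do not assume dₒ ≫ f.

175.24 ft

dₒ: 21.8 m = 21800 mm.
Similar triangles through the lens centre give W/dₒ = w/dᵢ; with 1/f = 1/dₒ + 1/dᵢ this gives W = w·(dₒ − f)/f.
W = 70.41 mm × (21800 − 28.7) / 28.7 = 70.41 × 758.5819 ≈ 53411.750 mm = 53411.750/304.8 ft = 175.235 ft.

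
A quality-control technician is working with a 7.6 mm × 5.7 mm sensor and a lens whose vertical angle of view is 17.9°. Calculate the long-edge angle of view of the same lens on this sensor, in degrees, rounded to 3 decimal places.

From the vertical AOV: f = 5.7 / (2·tan(8.95°)) = 5.7 / 0.31498 ≈ 18.0964 mm.
Long-edge AOV = 2·arctan(7.6 / (2 × 18.0964)) = 2·arctan(0.20999) ≈ 23.7181°.

23.718°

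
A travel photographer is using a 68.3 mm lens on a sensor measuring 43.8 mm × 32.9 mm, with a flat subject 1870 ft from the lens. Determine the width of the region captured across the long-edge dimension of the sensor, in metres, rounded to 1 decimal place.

365.5 m

dₒ: 1870 ft × 304.8 mm/ft = 569975.98 mm.
Similar triangles through the lens centre give W/dₒ = w/dᵢ; with 1/f = 1/dₒ + 1/dᵢ this gives W = w·(dₒ − f)/f.
W = 43.8 mm × (569976 − 68.3) / 68.3 = 43.8 × 8344.1827 ≈ 365475.204 mm = 365.475 m.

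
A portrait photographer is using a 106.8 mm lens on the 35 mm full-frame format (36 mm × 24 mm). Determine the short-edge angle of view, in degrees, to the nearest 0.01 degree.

12.82°

Angle of view α = 2·arctan(h/2f) with h = 24 mm and f = 106.8 mm.
h/2f = 0.11236; arctan(0.11236) ≈ 6.4108°, so α ≈ 12.8217°.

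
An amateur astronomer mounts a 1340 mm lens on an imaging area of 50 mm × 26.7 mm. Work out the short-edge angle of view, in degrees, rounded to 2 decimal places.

Angle of view α = 2·arctan(h/2f) with h = 26.7 mm and f = 1340 mm.
h/2f = 0.00996; arctan(0.00996) ≈ 0.5708°, so α ≈ 1.1416°.

1.14°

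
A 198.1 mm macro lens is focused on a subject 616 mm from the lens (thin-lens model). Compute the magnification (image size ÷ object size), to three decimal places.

0.474×

Thin lens: 1/f = 1/dₒ + 1/dᵢ → 1/dᵢ = 1/198.1 − 1/616 = 0.0034246 mm⁻¹, so dᵢ ≈ 292.0067 mm.
Magnification m = dᵢ/dₒ = 292.0067/616 ≈ 0.47404.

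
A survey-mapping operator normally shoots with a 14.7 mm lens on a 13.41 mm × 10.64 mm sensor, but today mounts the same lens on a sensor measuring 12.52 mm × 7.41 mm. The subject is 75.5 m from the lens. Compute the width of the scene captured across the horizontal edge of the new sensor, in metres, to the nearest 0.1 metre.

The focal length stays 14.7 mm; the relevant sensor dimension is now w = 12.52 mm. Object distance dₒ = 75.5 m = 75500 mm.
Thin-lens field width W = w·(dₒ − f)/f = 12.52 × (75500 − 14.7)/14.7 ≈ 64290.881 mm = 64.2909 m.

64.3 m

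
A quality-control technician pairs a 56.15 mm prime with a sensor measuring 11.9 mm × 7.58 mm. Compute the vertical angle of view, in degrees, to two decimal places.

7.72°

Angle of view α = 2·arctan(h/2f) with h = 7.58 mm and f = 56.15 mm.
h/2f = 0.06750; arctan(0.06750) ≈ 3.8615°, so α ≈ 7.7230°.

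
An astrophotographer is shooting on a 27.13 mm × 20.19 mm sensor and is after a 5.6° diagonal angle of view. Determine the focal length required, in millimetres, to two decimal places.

Sensor diagonal = √(27.13² + 20.19²) = √1143.6730 ≈ 33.8182 mm.
From α = 2·arctan(d/2f) we get f = d / (2·tan(α/2)).
With d = 33.8182 mm and α/2 = 2.8°, tan(α/2) ≈ 0.04891, so f ≈ 33.8182 / 0.09782 ≈ 345.7320 mm.

345.73 mm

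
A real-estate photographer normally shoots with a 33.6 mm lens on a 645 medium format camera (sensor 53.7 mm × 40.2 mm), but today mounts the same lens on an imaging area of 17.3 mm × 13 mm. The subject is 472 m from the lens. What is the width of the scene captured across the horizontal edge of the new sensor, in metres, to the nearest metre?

The focal length stays 33.6 mm; the relevant sensor dimension is now w = 17.3 mm. Object distance dₒ = 472 m = 472000 mm.
Thin-lens field width W = w·(dₒ − f)/f = 17.3 × (472000 − 33.6)/33.6 ≈ 243006.510 mm = 243.007 m.

243 m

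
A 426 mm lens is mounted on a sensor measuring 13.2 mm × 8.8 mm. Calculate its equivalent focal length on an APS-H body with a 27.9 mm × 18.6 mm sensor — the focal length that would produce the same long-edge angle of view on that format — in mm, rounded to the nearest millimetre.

900 mm

Equal angle of view means equal width/f ratio, so f₂ = f₁ · (width₂/width₁) = 426 × 27.9/13.2.
f₂ = 426 × 2.11364 ≈ 900.409 mm.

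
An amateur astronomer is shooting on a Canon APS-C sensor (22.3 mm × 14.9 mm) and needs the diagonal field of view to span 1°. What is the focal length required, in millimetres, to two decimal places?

Sensor diagonal = √(22.3² + 14.9²) = √719.3000 ≈ 26.8198 mm.
From α = 2·arctan(d/2f) we get f = d / (2·tan(α/2)).
With d = 26.8198 mm and α/2 = 0.5°, tan(α/2) ≈ 0.00873, so f ≈ 26.8198 / 0.01745 ≈ 1536.6206 mm.

1536.62 mm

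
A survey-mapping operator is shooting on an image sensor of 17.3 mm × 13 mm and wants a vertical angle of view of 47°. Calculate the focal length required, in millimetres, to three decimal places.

From α = 2·arctan(h/2f) we get f = h / (2·tan(α/2)).
With h = 13 mm and α/2 = 23.5°, tan(α/2) ≈ 0.43481, so f ≈ 13 / 0.86962 ≈ 14.9490 mm.

14.949 mm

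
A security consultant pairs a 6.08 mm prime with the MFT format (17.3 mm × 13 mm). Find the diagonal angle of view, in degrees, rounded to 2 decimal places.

Sensor diagonal = √(17.3² + 13²) = √468.2900 ≈ 21.6400 mm.
Angle of view α = 2·arctan(d/2f) with d = 21.6400 mm and f = 6.08 mm.
d/2f = 1.77961; arctan(1.77961) ≈ 60.6674°, so α ≈ 121.3348°.

121.33°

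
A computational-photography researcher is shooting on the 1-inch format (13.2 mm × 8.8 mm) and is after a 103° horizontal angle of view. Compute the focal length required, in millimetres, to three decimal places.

From α = 2·arctan(w/2f) we get f = w / (2·tan(α/2)).
With w = 13.2 mm and α/2 = 51.5°, tan(α/2) ≈ 1.25717, so f ≈ 13.2 / 2.51434 ≈ 5.2499 mm.

5.250 mm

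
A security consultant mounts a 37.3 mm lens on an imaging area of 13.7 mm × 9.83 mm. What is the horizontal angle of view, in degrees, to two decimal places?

Angle of view α = 2·arctan(w/2f) with w = 13.7 mm and f = 37.3 mm.
w/2f = 0.18365; arctan(0.18365) ≈ 10.4062°, so α ≈ 20.8124°.

20.81°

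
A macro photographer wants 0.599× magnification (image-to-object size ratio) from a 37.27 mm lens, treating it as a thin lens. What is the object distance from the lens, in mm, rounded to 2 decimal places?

With m = dᵢ/dₒ and 1/f = 1/dₒ + 1/dᵢ, substituting dᵢ = m·dₒ gives 1/f = (1 + 1/m)/dₒ, hence dₒ = f·(1 + 1/m).
dₒ = 37.27 × (1 + 1/0.599) = 37.27 × 2.66945 ≈ 99.490 mm.

99.49 mm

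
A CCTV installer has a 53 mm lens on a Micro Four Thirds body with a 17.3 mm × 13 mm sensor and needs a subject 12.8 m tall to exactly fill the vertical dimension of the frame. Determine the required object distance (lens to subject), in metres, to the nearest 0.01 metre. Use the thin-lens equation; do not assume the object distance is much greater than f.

52.24 m

W: 12.8 m = 12800 mm.
Magnification m = h/W = dᵢ/dₒ; combined with 1/f = 1/dₒ + 1/dᵢ this gives dₒ = f·(1 + W/h).
dₒ = 53 mm × (1 + 12800/13) = 53 × 985.6154 ≈ 52237.615 mm = 52.2376 m.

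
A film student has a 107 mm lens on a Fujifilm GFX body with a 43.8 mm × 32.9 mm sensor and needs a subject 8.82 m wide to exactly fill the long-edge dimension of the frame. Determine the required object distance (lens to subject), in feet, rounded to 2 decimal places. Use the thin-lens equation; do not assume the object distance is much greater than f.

71.04 ft

W: 8.82 m = 8820 mm.
Magnification m = w/W = dᵢ/dₒ; combined with 1/f = 1/dₒ + 1/dᵢ this gives dₒ = f·(1 + W/w).
dₒ = 107 mm × (1 + 8820/43.8) = 107 × 202.3699 ≈ 21653.575 mm = 21653.575/304.8 ft = 71.0419 ft.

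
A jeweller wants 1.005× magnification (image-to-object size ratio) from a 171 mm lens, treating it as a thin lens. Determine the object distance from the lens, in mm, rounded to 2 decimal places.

With m = dᵢ/dₒ and 1/f = 1/dₒ + 1/dᵢ, substituting dᵢ = m·dₒ gives 1/f = (1 + 1/m)/dₒ, hence dₒ = f·(1 + 1/m).
dₒ = 171 × (1 + 1/1.005) = 171 × 1.99502 ≈ 341.149 mm.

341.15 mm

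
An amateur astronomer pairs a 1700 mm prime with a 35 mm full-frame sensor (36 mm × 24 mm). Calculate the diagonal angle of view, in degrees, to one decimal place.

1.5°

Sensor diagonal = √(36² + 24²) = √1872.0000 ≈ 43.2666 mm.
Angle of view α = 2·arctan(d/2f) with d = 43.2666 mm and f = 1700 mm.
d/2f = 0.01273; arctan(0.01273) ≈ 0.7291°, so α ≈ 1.4582°.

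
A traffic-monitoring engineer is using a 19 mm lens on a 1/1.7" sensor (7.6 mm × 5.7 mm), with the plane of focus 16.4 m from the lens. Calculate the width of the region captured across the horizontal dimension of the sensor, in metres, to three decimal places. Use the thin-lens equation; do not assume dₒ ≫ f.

dₒ: 16.4 m = 16400 mm.
Similar triangles through the lens centre give W/dₒ = w/dᵢ; with 1/f = 1/dₒ + 1/dᵢ this gives W = w·(dₒ − f)/f.
W = 7.6 mm × (16400 − 19) / 19 = 7.6 × 862.1579 ≈ 6552.400 mm = 6.5524 m.

6.552 m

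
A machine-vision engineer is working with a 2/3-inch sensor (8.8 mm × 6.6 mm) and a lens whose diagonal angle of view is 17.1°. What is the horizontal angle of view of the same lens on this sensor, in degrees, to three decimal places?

13.717°

Sensor diagonal = √(8.8² + 6.6²) = √121.0000 ≈ 11.0000 mm.
From the diagonal AOV: f = 11.0000 / (2·tan(8.55°)) = 11.0000 / 0.30069 ≈ 36.5829 mm.
Horizontal AOV = 2·arctan(8.8 / (2 × 36.5829)) = 2·arctan(0.12027) ≈ 13.7166°.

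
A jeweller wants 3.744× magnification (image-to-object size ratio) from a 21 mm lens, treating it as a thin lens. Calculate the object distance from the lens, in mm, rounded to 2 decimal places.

26.61 mm

With m = dᵢ/dₒ and 1/f = 1/dₒ + 1/dᵢ, substituting dᵢ = m·dₒ gives 1/f = (1 + 1/m)/dₒ, hence dₒ = f·(1 + 1/m).
dₒ = 21 × (1 + 1/3.744) = 21 × 1.26709 ≈ 26.609 mm.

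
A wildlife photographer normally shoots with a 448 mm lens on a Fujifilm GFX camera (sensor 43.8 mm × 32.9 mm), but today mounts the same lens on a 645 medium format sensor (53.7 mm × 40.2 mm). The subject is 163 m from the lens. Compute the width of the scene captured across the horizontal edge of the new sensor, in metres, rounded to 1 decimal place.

The focal length stays 448 mm; the relevant sensor dimension is now w = 53.7 mm. Object distance dₒ = 163 m = 163000 mm.
Thin-lens field width W = w·(dₒ − f)/f = 53.7 × (163000 − 448)/448 ≈ 19484.470 mm = 19.4845 m.

19.5 m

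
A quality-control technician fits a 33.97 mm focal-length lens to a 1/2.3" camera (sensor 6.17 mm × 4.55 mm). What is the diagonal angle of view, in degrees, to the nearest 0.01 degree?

12.88°

Sensor diagonal = √(6.17² + 4.55²) = √58.7714 ≈ 7.6663 mm.
Angle of view α = 2·arctan(d/2f) with d = 7.6663 mm and f = 33.97 mm.
d/2f = 0.11284; arctan(0.11284) ≈ 6.4379°, so α ≈ 12.8759°.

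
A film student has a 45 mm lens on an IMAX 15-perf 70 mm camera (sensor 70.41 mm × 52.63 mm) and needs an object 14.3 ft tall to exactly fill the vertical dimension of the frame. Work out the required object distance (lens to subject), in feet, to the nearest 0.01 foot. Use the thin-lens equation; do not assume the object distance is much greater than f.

12.37 ft

W: 14.3 ft × 304.8 mm/ft = 4358.64 mm.
Magnification m = h/W = dᵢ/dₒ; combined with 1/f = 1/dₒ + 1/dᵢ this gives dₒ = f·(1 + W/h).
dₒ = 45 mm × (1 + 4358.64/52.63) = 45 × 83.8166 ≈ 3771.749 mm = 3771.749/304.8 ft = 12.3745 ft.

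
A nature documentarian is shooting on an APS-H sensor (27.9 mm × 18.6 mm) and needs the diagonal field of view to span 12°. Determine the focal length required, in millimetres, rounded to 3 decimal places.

Sensor diagonal = √(27.9² + 18.6²) = √1124.3700 ≈ 33.5316 mm.
From α = 2·arctan(d/2f) we get f = d / (2·tan(α/2)).
With d = 33.5316 mm and α/2 = 6°, tan(α/2) ≈ 0.10510, so f ≈ 33.5316 / 0.21021 ≈ 159.5161 mm.

159.516 mm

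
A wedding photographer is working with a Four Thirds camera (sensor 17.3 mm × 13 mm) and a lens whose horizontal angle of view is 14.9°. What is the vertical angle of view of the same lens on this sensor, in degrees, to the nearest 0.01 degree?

11.22°

From the horizontal AOV: f = 17.3 / (2·tan(7.45°)) = 17.3 / 0.26153 ≈ 66.1493 mm.
Vertical AOV = 2·arctan(13 / (2 × 66.1493)) = 2·arctan(0.09826) ≈ 11.2240°.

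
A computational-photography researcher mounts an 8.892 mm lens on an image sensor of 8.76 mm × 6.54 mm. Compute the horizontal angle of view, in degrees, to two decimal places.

52.45°

Angle of view α = 2·arctan(w/2f) with w = 8.76 mm and f = 8.892 mm.
w/2f = 0.49258; arctan(0.49258) ≈ 26.2238°, so α ≈ 52.4476°.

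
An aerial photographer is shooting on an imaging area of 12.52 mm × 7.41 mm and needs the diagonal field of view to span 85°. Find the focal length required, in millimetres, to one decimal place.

7.9 mm

Sensor diagonal = √(12.52² + 7.41²) = √211.6585 ≈ 14.5485 mm.
From α = 2·arctan(d/2f) we get f = d / (2·tan(α/2)).
With d = 14.5485 mm and α/2 = 42.5°, tan(α/2) ≈ 0.91633, so f ≈ 14.5485 / 1.83266 ≈ 7.9384 mm.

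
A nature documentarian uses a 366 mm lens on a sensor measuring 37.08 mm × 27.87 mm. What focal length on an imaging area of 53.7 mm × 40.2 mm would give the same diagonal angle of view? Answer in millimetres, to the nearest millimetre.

Sensor diagonal = √(37.08² + 27.87²) = √2151.6633 ≈ 46.3860 mm.
Sensor diagonal = √(53.7² + 40.2²) = √4499.7300 ≈ 67.0800 mm.
Equal angle of view means equal diagonal/f ratio, so f₂ = f₁ · (diagonal₂/diagonal₁) = 366 × 67.0800/46.3860.
f₂ = 366 × 1.44613 ≈ 529.282 mm.

529 mm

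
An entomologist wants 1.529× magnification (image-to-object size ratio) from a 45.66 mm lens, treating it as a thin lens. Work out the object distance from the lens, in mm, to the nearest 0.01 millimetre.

With m = dᵢ/dₒ and 1/f = 1/dₒ + 1/dᵢ, substituting dᵢ = m·dₒ gives 1/f = (1 + 1/m)/dₒ, hence dₒ = f·(1 + 1/m).
dₒ = 45.66 × (1 + 1/1.529) = 45.66 × 1.65402 ≈ 75.523 mm.

75.52 mm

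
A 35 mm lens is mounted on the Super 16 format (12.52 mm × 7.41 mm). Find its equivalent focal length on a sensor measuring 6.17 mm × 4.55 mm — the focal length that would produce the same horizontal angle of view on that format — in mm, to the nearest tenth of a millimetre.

Equal angle of view means equal width/f ratio, so f₂ = f₁ · (width₂/width₁) = 35 × 6.17/12.52.
f₂ = 35 × 0.49281 ≈ 17.248 mm.

17.2 mm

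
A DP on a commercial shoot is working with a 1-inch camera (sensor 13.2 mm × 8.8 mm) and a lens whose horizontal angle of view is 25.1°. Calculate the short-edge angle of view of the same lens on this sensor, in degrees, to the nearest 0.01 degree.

From the horizontal AOV: f = 13.2 / (2·tan(12.55°)) = 13.2 / 0.44522 ≈ 29.6482 mm.
Short-edge AOV = 2·arctan(8.8 / (2 × 29.6482)) = 2·arctan(0.14841) ≈ 16.8830°.

16.88°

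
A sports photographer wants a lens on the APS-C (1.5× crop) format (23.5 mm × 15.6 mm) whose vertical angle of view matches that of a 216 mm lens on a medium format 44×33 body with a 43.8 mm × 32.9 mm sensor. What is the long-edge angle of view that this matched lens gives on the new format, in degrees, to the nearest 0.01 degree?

Equal vertical AOV ⇒ f₂ = f₁ · 15.6/32.9 = 216 × 0.47416 ≈ 102.4195 mm.
Long-edge AOV on the new format = 2·arctan(23.5 / (2 × 102.4195)) = 2·arctan(0.11472) ≈ 13.0892°.

13.09°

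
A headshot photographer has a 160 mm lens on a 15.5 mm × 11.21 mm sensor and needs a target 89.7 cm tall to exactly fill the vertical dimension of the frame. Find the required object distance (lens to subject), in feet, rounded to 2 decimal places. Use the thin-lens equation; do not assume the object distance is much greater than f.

42.53 ft

W: 89.7 cm = 897 mm.
Magnification m = h/W = dᵢ/dₒ; combined with 1/f = 1/dₒ + 1/dᵢ this gives dₒ = f·(1 + W/h).
dₒ = 160 mm × (1 + 897/11.21) = 160 × 81.0178 ≈ 12962.855 mm = 12962.855/304.8 ft = 42.5291 ft.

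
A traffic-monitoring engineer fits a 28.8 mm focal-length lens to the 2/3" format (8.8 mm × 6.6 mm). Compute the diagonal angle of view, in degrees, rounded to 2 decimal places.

Sensor diagonal = √(8.8² + 6.6²) = √121.0000 ≈ 11.0000 mm.
Angle of view α = 2·arctan(d/2f) with d = 11.0000 mm and f = 28.8 mm.
d/2f = 0.19097; arctan(0.19097) ≈ 10.8117°, so α ≈ 21.6234°.

21.62°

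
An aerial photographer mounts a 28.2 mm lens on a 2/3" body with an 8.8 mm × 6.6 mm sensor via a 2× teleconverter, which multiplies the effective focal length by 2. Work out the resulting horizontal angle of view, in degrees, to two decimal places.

8.92°

Effective focal length f = 28.2 × 2 = 56.4 mm.
α = 2·arctan(8.8 / (2 × 56.4)) = 2·arctan(0.07801) ≈ 8.9217°.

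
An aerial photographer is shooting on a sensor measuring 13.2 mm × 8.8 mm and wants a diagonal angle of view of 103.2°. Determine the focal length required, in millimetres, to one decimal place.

6.3 mm

Sensor diagonal = √(13.2² + 8.8²) = √251.6800 ≈ 15.8644 mm.
From α = 2·arctan(d/2f) we get f = d / (2·tan(α/2)).
With d = 15.8644 mm and α/2 = 51.6°, tan(α/2) ≈ 1.26169, so f ≈ 15.8644 / 2.52337 ≈ 6.2870 mm.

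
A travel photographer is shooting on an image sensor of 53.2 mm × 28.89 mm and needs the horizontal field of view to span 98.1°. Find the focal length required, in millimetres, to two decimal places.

23.08 mm

From α = 2·arctan(w/2f) we get f = w / (2·tan(α/2)).
With w = 53.2 mm and α/2 = 49.05°, tan(α/2) ≈ 1.15240, so f ≈ 53.2 / 2.30480 ≈ 23.0823 mm.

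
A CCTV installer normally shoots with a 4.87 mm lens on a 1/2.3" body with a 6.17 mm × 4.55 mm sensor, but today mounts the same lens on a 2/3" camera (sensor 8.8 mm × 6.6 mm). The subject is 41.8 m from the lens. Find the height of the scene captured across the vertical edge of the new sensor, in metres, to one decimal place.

The focal length stays 4.87 mm; the relevant sensor dimension is now h = 6.6 mm. Object distance dₒ = 41.8 m = 41800 mm.
Thin-lens field height W = h·(dₒ − f)/f = 6.6 × (41800 − 4.87)/4.87 ≈ 56642.271 mm = 56.6423 m.

56.6 m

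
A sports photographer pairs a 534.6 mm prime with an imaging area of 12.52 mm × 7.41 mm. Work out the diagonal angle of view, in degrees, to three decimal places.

1.559°

Sensor diagonal = √(12.52² + 7.41²) = √211.6585 ≈ 14.5485 mm.
Angle of view α = 2·arctan(d/2f) with d = 14.5485 mm and f = 534.6 mm.
d/2f = 0.01361; arctan(0.01361) ≈ 0.7796°, so α ≈ 1.5591°.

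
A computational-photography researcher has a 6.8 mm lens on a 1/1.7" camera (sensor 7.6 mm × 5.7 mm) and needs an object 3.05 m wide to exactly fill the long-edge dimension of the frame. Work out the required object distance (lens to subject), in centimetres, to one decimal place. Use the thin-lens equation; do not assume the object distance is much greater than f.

W: 3.05 m = 3050 mm.
Magnification m = w/W = dᵢ/dₒ; combined with 1/f = 1/dₒ + 1/dᵢ this gives dₒ = f·(1 + W/w).
dₒ = 6.8 mm × (1 + 3050/7.6) = 6.8 × 402.3158 ≈ 2735.747 mm = 273.575 cm.

273.6 cm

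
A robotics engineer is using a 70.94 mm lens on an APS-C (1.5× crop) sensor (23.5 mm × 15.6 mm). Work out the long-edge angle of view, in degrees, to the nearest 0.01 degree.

Angle of view α = 2·arctan(w/2f) with w = 23.5 mm and f = 70.94 mm.
w/2f = 0.16563; arctan(0.16563) ≈ 9.4047°, so α ≈ 18.8094°.

18.81°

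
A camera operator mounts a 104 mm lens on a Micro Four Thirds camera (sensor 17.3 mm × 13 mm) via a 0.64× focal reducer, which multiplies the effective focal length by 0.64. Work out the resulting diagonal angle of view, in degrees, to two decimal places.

Effective focal length f = 104 × 0.64 = 66.56 mm.
Sensor diagonal = √(17.3² + 13²) = √468.2900 ≈ 21.6400 mm.
α = 2·arctan(21.640 / (2 × 66.56)) = 2·arctan(0.16256) ≈ 18.4665°.

18.47°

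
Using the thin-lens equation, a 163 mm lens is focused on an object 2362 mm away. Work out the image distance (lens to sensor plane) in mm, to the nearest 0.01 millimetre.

175.08 mm

1/dᵢ = 1/f − 1/dₒ = 1/163 − 1/2362 = 0.0057116 mm⁻¹.
dᵢ = 1/0.0057116 ≈ 175.0823 mm.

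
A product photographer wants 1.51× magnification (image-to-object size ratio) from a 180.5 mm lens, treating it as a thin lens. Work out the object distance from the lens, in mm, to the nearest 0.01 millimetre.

300.04 mm

With m = dᵢ/dₒ and 1/f = 1/dₒ + 1/dᵢ, substituting dᵢ = m·dₒ gives 1/f = (1 + 1/m)/dₒ, hence dₒ = f·(1 + 1/m).
dₒ = 180.5 × (1 + 1/1.51) = 180.5 × 1.66225 ≈ 300.036 mm.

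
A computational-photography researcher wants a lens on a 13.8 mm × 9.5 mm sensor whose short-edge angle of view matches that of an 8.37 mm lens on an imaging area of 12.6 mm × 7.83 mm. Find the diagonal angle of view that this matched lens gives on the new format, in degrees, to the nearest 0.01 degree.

Equal short-edge AOV ⇒ f₂ = f₁ · 9.5/7.83 = 8.37 × 1.21328 ≈ 10.1552 mm.
Sensor diagonal = √(13.8² + 9.5²) = √280.6900 ≈ 16.7538 mm.
Diagonal AOV on the new format = 2·arctan(16.7538 / (2 × 10.1552)) = 2·arctan(0.82489) ≈ 79.0378°.

79.04°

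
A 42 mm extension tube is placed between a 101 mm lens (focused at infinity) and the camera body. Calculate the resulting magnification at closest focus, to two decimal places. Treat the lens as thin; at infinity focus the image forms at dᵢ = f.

The tube moves the image plane from f to f + e, so dᵢ = 101 + 42 = 143 mm. Focus is achieved when 1/f = 1/dₒ + 1/dᵢ, giving dₒ = 1/(1/f − 1/(f+e)).
Magnification m = dᵢ/dₒ = (f+e)·(1/f − 1/(f+e)) = e/f = 42/101 ≈ 0.4158.

0.42×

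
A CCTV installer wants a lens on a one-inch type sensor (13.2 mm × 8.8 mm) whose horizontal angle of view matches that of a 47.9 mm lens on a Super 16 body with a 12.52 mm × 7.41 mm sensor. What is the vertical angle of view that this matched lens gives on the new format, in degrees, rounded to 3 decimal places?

9.959°

Equal horizontal AOV ⇒ f₂ = f₁ · 13.2/12.52 = 47.9 × 1.05431 ≈ 50.5016 mm.
Vertical AOV on the new format = 2·arctan(8.8 / (2 × 50.5016)) = 2·arctan(0.08713) ≈ 9.9588°.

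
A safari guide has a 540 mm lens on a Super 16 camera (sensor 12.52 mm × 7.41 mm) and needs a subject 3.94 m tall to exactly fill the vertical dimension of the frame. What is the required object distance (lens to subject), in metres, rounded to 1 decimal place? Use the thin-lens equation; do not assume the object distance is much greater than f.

W: 3.94 m = 3940 mm.
Magnification m = h/W = dᵢ/dₒ; combined with 1/f = 1/dₒ + 1/dᵢ this gives dₒ = f·(1 + W/h).
dₒ = 540 mm × (1 + 3940/7.41) = 540 × 532.7139 ≈ 287665.506 mm = 287.666 m.

287.7 m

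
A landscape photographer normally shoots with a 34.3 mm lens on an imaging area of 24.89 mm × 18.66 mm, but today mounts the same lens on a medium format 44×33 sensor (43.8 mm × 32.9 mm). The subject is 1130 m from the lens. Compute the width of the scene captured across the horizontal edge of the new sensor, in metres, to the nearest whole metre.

1443 m

The focal length stays 34.3 mm; the relevant sensor dimension is now w = 43.8 mm. Object distance dₒ = 1130 m = 1.13e+06 mm.
Thin-lens field width W = w·(dₒ − f)/f = 43.8 × (1.13e+06 − 34.3)/34.3 ≈ 1442929.961 mm = 1442.93 m.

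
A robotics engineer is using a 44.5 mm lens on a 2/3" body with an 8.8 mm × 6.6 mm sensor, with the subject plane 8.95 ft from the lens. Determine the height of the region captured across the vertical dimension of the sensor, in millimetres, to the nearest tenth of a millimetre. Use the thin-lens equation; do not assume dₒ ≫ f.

dₒ: 8.95 ft × 304.8 mm/ft = 2727.96 mm.
Similar triangles through the lens centre give W/dₒ = h/dᵢ; with 1/f = 1/dₒ + 1/dᵢ this gives W = h·(dₒ − f)/f.
W = 6.6 mm × (2727.96 − 44.5) / 44.5 = 6.6 × 60.3025 ≈ 397.996 mm.

398.0 mm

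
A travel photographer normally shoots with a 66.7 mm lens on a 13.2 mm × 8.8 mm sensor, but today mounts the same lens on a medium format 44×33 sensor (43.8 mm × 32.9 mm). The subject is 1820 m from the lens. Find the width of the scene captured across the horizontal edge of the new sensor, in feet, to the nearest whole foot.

The focal length stays 66.7 mm; the relevant sensor dimension is now w = 43.8 mm. Object distance dₒ = 1820 m = 1.82e+06 mm.
Thin-lens field width W = w·(dₒ − f)/f = 43.8 × (1.82e+06 − 66.7)/66.7 ≈ 1195098.629 mm = 1195098.629/304.8 ft = 3920.93 ft.

3921 ft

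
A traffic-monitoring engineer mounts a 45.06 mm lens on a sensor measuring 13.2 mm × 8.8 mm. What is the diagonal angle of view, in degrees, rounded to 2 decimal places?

19.97°

Sensor diagonal = √(13.2² + 8.8²) = √251.6800 ≈ 15.8644 mm.
Angle of view α = 2·arctan(d/2f) with d = 15.8644 mm and f = 45.06 mm.
d/2f = 0.17604; arctan(0.17604) ≈ 9.9839°, so α ≈ 19.9677°.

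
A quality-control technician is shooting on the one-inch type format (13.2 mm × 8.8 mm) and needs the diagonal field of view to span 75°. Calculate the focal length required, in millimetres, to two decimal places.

10.34 mm

Sensor diagonal = √(13.2² + 8.8²) = √251.6800 ≈ 15.8644 mm.
From α = 2·arctan(d/2f) we get f = d / (2·tan(α/2)).
With d = 15.8644 mm and α/2 = 37.5°, tan(α/2) ≈ 0.76733, so f ≈ 15.8644 / 1.53465 ≈ 10.3375 mm.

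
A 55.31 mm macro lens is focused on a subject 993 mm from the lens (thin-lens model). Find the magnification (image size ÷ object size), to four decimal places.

0.0590×

Thin lens: 1/f = 1/dₒ + 1/dᵢ → 1/dᵢ = 1/55.31 − 1/993 = 0.0170729 mm⁻¹, so dᵢ ≈ 58.5725 mm.
Magnification m = dᵢ/dₒ = 58.5725/993 ≈ 0.05899.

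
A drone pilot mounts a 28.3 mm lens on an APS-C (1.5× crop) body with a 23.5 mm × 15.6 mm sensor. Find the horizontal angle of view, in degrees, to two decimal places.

45.10°

Angle of view α = 2·arctan(w/2f) with w = 23.5 mm and f = 28.3 mm.
w/2f = 0.41519; arctan(0.41519) ≈ 22.5479°, so α ≈ 45.0959°.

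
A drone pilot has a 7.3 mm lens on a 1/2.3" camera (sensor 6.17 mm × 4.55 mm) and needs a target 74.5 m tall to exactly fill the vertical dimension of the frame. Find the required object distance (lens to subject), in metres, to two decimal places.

W: 74.5 m = 74500 mm.
Magnification m = h/W = dᵢ/dₒ; combined with 1/f = 1/dₒ + 1/dᵢ this gives dₒ = f·(1 + W/h).
dₒ = 7.3 mm × (1 + 74500/4.55) = 7.3 × 16374.6264 ≈ 119534.773 mm = 119.535 m.

119.53 m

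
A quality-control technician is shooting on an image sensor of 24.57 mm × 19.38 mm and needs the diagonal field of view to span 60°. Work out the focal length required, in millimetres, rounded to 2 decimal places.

27.10 mm

Sensor diagonal = √(24.57² + 19.38²) = √979.2693 ≈ 31.2933 mm.
From α = 2·arctan(d/2f) we get f = d / (2·tan(α/2)).
With d = 31.2933 mm and α/2 = 30°, tan(α/2) ≈ 0.57735, so f ≈ 31.2933 / 1.15470 ≈ 27.1008 mm.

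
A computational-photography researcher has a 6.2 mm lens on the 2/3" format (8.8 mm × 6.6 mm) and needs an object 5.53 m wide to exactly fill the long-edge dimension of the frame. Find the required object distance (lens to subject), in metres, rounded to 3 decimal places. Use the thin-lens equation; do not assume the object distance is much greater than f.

3.902 m

W: 5.53 m = 5530 mm.
Magnification m = w/W = dᵢ/dₒ; combined with 1/f = 1/dₒ + 1/dᵢ this gives dₒ = f·(1 + W/w).
dₒ = 6.2 mm × (1 + 5530/8.8) = 6.2 × 629.4091 ≈ 3902.336 mm = 3.90234 m.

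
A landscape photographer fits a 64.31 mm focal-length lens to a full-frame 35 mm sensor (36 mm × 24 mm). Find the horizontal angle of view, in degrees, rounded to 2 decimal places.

Angle of view α = 2·arctan(w/2f) with w = 36 mm and f = 64.31 mm.
w/2f = 0.27989; arctan(0.27989) ≈ 15.6366°, so α ≈ 31.2733°.

31.27°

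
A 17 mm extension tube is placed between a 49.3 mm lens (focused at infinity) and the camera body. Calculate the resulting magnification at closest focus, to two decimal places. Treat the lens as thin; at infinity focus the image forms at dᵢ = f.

0.34×

The tube moves the image plane from f to f + e, so dᵢ = 49.3 + 17 = 66.3 mm. Focus is achieved when 1/f = 1/dₒ + 1/dᵢ, giving dₒ = 1/(1/f − 1/(f+e)).
Magnification m = dᵢ/dₒ = (f+e)·(1/f − 1/(f+e)) = e/f = 17/49.3 ≈ 0.3448.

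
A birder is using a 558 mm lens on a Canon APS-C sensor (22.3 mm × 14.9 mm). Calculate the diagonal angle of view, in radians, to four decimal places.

0.0481 rad

Sensor diagonal = √(22.3² + 14.9²) = √719.3000 ≈ 26.8198 mm.
Angle of view α = 2·arctan(d/2f) with d = 26.8198 mm and f = 558 mm.
d/2f = 0.02403; arctan(0.02403) ≈ 0.0240 rad, so α ≈ 0.0481 rad.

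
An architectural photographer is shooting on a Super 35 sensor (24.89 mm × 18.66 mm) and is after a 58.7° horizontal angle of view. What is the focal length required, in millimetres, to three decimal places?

From α = 2·arctan(w/2f) we get f = w / (2·tan(α/2)).
With w = 24.89 mm and α/2 = 29.35°, tan(α/2) ≈ 0.56232, so f ≈ 24.89 / 1.12464 ≈ 22.1315 mm.

22.131 mm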